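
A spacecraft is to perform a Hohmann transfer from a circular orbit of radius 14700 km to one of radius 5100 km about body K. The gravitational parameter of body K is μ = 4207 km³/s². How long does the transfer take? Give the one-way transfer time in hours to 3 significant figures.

t = 13.3 hours

Semi-major axis of the transfer orbit: a_t = (14700 + 5100)/2 = 9900 km.
Half the transfer-orbit period gives t = π√(a_t³/μ) = 47710 s.
Converting: 47710 s ÷ 3600 s/hour = 13.3 hours.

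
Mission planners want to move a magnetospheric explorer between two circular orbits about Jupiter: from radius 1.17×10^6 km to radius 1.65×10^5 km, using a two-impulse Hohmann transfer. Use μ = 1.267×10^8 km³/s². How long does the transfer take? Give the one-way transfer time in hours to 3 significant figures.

Semi-major axis of the transfer orbit: a_t = (1.170×10^6 + 1.650×10^5)/2 = 6.675×10^5 km.
By Kepler's third law the transfer-orbit period is T = 2π√(a_t³/μ), so t = T/2 = 1.522×10^5 s.
Converting: 1.522×10^5 s ÷ 3600 s/hour = 42.3 hours.

t = 42.3 hours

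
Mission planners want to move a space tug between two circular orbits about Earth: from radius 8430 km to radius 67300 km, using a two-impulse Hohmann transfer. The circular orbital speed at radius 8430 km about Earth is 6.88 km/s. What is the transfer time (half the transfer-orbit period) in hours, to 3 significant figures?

From the circular-orbit relation v² = μ/r at r = 8430 km: μ = v²r = (6.88)² × 8430 = 3.99029×10^5 km³/s².
The Hohmann ellipse has a_t = (r₁ + r₂)/2 = 37865 km.
By Kepler's third law the transfer-orbit period is T = 2π√(a_t³/μ), so t = T/2 = 36640 s.
Converting: 36640 s ÷ 3600 s/hour = 10.2 hours.

t = 10.2 hours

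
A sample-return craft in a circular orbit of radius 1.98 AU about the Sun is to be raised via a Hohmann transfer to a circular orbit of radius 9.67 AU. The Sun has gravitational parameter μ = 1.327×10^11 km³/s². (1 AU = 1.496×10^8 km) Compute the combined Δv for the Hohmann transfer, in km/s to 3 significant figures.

In km: r₁ = 1.98 × 1.496×10^8 = 2.96208×10^8 km; r₂ = 9.67 × 1.496×10^8 = 1.446632×10^9 km.
Semi-major axis of the transfer orbit: a_t = (2.96208×10^8 + 1.446632×10^9)/2 = 8.7142×10^8 km.
At r₁ the circular-orbit speed is v₁ = √(μ/r₁) = 21.166 km/s.
On the transfer ellipse at r₁, v² = μ(2/r − 1/a) gives v_p = √[μ(2/r₁ − 1/a_t)] = 27.271 km/s.
First burn Δv₁ = |v_p − v₁| = 6.105 km/s.
Circular speed at r₂: v₂ = √(μ/r₂) = 9.578 km/s.
Transfer-orbit speed at r₂: v_a = √[μ(2/r₂ − 1/a_t)] = 5.584 km/s.
Second burn Δv₂ = |v₂ − v_a| = 3.994 km/s.
Δv = Δv₁ + Δv₂ = 6.105 + 3.994 = 10.10 km/s.

Δv = 10.1 km/s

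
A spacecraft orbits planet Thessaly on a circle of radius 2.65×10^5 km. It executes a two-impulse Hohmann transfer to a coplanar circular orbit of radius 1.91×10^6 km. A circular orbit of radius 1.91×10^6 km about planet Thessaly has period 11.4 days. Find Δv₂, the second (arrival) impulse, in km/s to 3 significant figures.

Δv₂ = 6.17 km/s

From Kepler's third law T² = 4π²r³/μ at r = 1.91×10^6 km, T = 11.4 days = 11.4 × 86400 s = 9.8496×10^5 s: μ = 4π²r³/T² = 2.83545×10^8 km³/s².
The Hohmann ellipse has a_t = (r₁ + r₂)/2 = 1.0875×10^6 km.
On the circular orbit at r = 1.910×10^6 km, v_c = √(μ/r) = 12.1841 km/s.
Vis-viva on the transfer ellipse at r = 1.910×10^6 km gives v_t = √[μ(2/r − 1/a_t)] = 6.01455 km/s.
Δv₂ = |v_t − v_c| = |6.01455 − 12.1841| = 6.170 km/s.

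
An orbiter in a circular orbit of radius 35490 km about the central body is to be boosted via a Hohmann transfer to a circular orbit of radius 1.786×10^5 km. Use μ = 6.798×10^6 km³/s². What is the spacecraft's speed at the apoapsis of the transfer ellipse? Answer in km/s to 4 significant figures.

The Hohmann ellipse has a_t = (r₁ + r₂)/2 = 1.07045×10^5 km.
The apoapsis of the transfer ellipse is at r = 1.786×10^5 km.
From the vis-viva equation, v = √[μ(2/r − 1/a_t)] = 3.552 km/s.

v = 3.552 km/s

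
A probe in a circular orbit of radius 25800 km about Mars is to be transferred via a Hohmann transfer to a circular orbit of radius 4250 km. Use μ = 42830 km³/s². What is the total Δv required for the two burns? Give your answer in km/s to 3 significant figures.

Semi-major axis of the transfer orbit: a_t = (25800 + 4250)/2 = 15025 km.
At r₁ the circular-orbit speed is v₁ = √(μ/r₁) = 1.28844 km/s.
On the transfer ellipse at r₁, v² = μ(2/r − 1/a) gives v_a = √[μ(2/r₁ − 1/a_t)] = 0.685254 km/s.
First burn Δv₁ = |v_a − v₁| = 0.6032 km/s.
At r₂, v₂ = √(μ/r₂) = 3.1745 km/s.
Transfer-orbit speed at r₂: v_p = √[μ(2/r₂ − 1/a_t)] = 4.1599 km/s.
Second burn Δv₂ = |v₂ − v_p| = 0.9854 km/s.
Total Δv = Δv₁ + Δv₂ = 1.589 km/s.

Δv = 1.59 km/s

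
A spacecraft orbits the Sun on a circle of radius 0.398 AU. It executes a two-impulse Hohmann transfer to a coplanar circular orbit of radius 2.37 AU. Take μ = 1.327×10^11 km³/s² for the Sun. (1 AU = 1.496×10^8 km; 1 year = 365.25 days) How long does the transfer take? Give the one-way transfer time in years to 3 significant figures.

In km: r₁ = 0.398 × 1.496×10^8 = 5.95408×10^7 km; r₂ = 2.37 × 1.496×10^8 = 3.54552×10^8 km.
Semi-major axis of the transfer orbit: a_t = (5.95408×10^7 + 3.54552×10^8)/2 = 2.070464×10^8 km.
Transfer time t = π√(a_t³/μ) = π√((2.070464×10^8)³ / 1.327×10^11) = 2.569×10^7 s.
Converting: 2.569×10^7 s ÷ 3.15576×10^7 s/year (365.25 × 86400) = 0.814 years.

t = 0.814 years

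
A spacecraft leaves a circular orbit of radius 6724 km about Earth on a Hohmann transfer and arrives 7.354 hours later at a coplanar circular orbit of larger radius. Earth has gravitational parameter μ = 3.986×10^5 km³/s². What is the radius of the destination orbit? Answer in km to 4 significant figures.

Transfer time t = 7.354 hours = 26474.4 s, and t = π√(a_t³/μ).
So a_t = (μ t²/π²)^(1/3) = (3.986×10^5 × (26474.4)² / π²)^(1/3) = 30476 km.
Since a_t = (r₁ + r₂)/2, r₂ = 2a_t − r₁ = 2×30476 − 6724 = 54228 km.

r₂ = 54230 km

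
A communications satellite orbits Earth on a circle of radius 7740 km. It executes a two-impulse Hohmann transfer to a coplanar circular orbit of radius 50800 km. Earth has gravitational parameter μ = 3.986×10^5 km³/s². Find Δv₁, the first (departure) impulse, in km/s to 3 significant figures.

Δv₁ = 2.28 km/s

Semi-major axis of the transfer orbit: a_t = (7740 + 50800)/2 = 29270 km.
On the circular orbit at r = 7740 km, v_c = √(μ/r) = 7.176 km/s.
Transfer-orbit speed at the same r (vis-viva, a = a_t): v_t = √[μ(2/r − 1/a_t)] = 9.454 km/s.
Δv₁ = |v_t − v_c| = |9.454 − 7.176| = 2.278 km/s.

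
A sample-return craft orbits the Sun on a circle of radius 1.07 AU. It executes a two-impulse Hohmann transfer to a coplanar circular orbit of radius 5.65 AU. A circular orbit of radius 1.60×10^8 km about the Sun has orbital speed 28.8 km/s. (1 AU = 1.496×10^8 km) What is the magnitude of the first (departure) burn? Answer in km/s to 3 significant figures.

From the circular-orbit relation v² = μ/r at r = 1.60×10^8 km: μ = v²r = (28.8)² × 1.60×10^8 = 1.32710×10^11 km³/s².
In km: r₁ = 1.07 × 1.496×10^8 = 1.60072×10^8 km; r₂ = 5.65 × 1.496×10^8 = 8.4524×10^8 km.
Semi-major axis of the transfer orbit: a_t = (1.60072×10^8 + 8.4524×10^8)/2 = 5.02656×10^8 km.
Circular speed at r = 1.60072×10^8 km: v_c = √(μ/r) = 28.794 km/s.
Vis-viva on the transfer ellipse at r = 1.60072×10^8 km gives v_t = √[μ(2/r − 1/a_t)] = 37.338 km/s.
Δv₁ = |v_t − v_c| = |37.338 − 28.794| = 8.544 km/s.

Δv₁ = 8.54 km/s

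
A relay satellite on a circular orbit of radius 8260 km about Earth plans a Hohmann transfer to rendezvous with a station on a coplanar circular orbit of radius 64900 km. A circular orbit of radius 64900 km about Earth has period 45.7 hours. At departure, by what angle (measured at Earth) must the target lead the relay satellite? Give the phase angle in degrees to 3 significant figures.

From Kepler's third law T² = 4π²r³/μ at r = 64900 km, T = 45.7 hours = 45.7 × 3600 s = 1.6452×10^5 s: μ = 4π²r³/T² = 3.98709×10^5 km³/s².
Transfer-ellipse semi-major axis a_t = (r₁ + r₂)/2 = (8260 + 64900)/2 = 36580 km.
The half-period of the transfer ellipse is t = π√(a_t³/μ) = 34810 s.
Target angular speed ω₂ = √(μ/r₂³) = 3.819×10^-5 rad/s.
Angle swept by the target during transfer: ω₂·t = 1.3294 rad = 76.17°.
The relay satellite traverses 180° on the transfer ellipse, so the target must lead by 180° − 76.17° = 104°.

φ = 104°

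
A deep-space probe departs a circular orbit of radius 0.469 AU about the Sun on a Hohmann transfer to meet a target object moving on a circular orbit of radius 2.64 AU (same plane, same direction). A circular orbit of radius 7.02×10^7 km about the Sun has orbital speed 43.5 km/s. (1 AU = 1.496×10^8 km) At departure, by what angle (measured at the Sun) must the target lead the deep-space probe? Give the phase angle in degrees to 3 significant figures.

From the circular-orbit relation v² = μ/r at r = 7.02×10^7 km: μ = v²r = (43.5)² × 7.02×10^7 = 1.32836×10^11 km³/s².
In km: r₁ = 0.469 × 1.496×10^8 = 7.01624×10^7 km; r₂ = 2.64 × 1.496×10^8 = 3.94944×10^8 km.
Transfer-ellipse semi-major axis a_t = (r₁ + r₂)/2 = (7.01624×10^7 + 3.94944×10^8)/2 = 2.325532×10^8 km.
Transfer time t = π√(a_t³/μ) = 3.0569×10^7 s.
Target angular speed ω₂ = √(μ/r₂³) = 4.6436×10^-8 rad/s.
Angle swept by the target during transfer: ω₂·t = 1.4195 rad = 81.33°.
The deep-space probe traverses 180° on the transfer ellipse, so the target must lead by 180° − 81.33° = 98.7°.

φ = 98.7°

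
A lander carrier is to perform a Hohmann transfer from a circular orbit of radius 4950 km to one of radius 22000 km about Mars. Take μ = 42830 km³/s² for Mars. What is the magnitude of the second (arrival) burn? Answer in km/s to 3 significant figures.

Δv₂ = 0.550 km/s

Transfer-ellipse semi-major axis a_t = (r₁ + r₂)/2 = (4950 + 22000)/2 = 13475 km.
Circular speed at r = 22000 km: v_c = √(μ/r) = 1.3953 km/s.
Vis-viva on the transfer ellipse at r = 22000 km gives v_t = √[μ(2/r − 1/a_t)] = 0.84567 km/s.
Δv₂ = |v_t − v_c| = |0.84567 − 1.3953| = 0.5496 km/s.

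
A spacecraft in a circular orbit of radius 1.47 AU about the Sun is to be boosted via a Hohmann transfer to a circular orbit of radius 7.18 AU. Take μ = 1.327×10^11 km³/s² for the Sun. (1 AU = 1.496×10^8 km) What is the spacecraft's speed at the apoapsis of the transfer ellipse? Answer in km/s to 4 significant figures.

In km: r₁ = 1.47 × 1.496×10^8 = 2.19912×10^8 km; r₂ = 7.18 × 1.496×10^8 = 1.074128×10^9 km.
Semi-major axis of the transfer orbit: a_t = (2.19912×10^8 + 1.074128×10^9)/2 = 6.4702×10^8 km.
At apoapsis, r = 1.074128×10^9 km.
From the vis-viva equation, v = √[μ(2/r − 1/a_t)] = 6.480 km/s.

v = 6.480 km/s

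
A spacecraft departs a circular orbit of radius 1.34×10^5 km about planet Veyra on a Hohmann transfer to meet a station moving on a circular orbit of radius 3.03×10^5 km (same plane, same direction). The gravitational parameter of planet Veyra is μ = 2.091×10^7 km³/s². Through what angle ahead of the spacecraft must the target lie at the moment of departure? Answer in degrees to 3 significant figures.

Semi-major axis of the transfer orbit: a_t = (1.340×10^5 + 3.030×10^5)/2 = 2.185×10^5 km.
The half-period of the transfer ellipse is t = π√(a_t³/μ) = 70170 s.
Target angular speed ω₂ = √(μ/r₂³) = 2.742×10^-5 rad/s.
Angle swept by the target during transfer: ω₂·t = 1.924 rad = 110.2°.
The spacecraft traverses 180° on the transfer ellipse, so the target must lead by 180° − 110.2° = 69.8°.

φ = 69.8°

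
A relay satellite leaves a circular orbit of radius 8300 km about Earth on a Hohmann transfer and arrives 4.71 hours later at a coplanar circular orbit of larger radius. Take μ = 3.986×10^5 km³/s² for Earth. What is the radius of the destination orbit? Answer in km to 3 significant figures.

Transfer time t = 4.71 hours = 16956 s, and t = π√(a_t³/μ).
So a_t = (μ t²/π²)^(1/3) = (3.986×10^5 × (16956)² / π²)^(1/3) = 22644 km.
Since a_t = (r₁ + r₂)/2, r₂ = 2a_t − r₁ = 2×22644 − 8300 = 36988 km.

r₂ = 37000 km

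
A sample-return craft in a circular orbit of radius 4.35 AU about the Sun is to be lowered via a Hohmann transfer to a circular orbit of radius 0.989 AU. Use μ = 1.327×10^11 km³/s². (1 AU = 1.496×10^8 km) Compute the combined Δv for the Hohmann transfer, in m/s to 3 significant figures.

Δv = 13900 m/s

In km: r₁ = 4.35 × 1.496×10^8 = 6.5076×10^8 km; r₂ = 0.989 × 1.496×10^8 = 1.479544×10^8 km.
Semi-major axis of the transfer orbit: a_t = (6.5076×10^8 + 1.479544×10^8)/2 = 3.993572×10^8 km.
Circular speed at r₁: v₁ = √(μ/r₁) = √(1.327×10^11/6.5076×10^8) = 14.28 km/s.
On the transfer ellipse at r₁, vis-viva gives v_a = √[μ(2/r₁ − 1/a_t)] = 8.692 km/s.
First burn Δv₁ = |v_a − v₁| = 5.588 km/s.
At r₂, v₂ = √(μ/r₂) = 29.9483 km/s.
Transfer-orbit speed at r₂: v_p = √[μ(2/r₂ − 1/a_t)] = 38.2297 km/s.
Second burn Δv₂ = |v₂ − v_p| = 8.281 km/s.
Δv = Δv₁ + Δv₂ = 5.588 + 8.281 = 13.87 km/s.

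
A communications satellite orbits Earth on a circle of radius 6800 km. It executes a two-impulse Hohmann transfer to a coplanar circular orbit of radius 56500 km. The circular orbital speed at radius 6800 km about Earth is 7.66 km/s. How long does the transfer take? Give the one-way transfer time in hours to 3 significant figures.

From the circular-orbit relation v² = μ/r at r = 6800 km: μ = v²r = (7.66)² × 6800 = 3.98994×10^5 km³/s².
Semi-major axis of the transfer orbit: a_t = (6800 + 56500)/2 = 31650 km.
Half the transfer-orbit period gives t = π√(a_t³/μ) = 28000 s.
Converting: 28000 s ÷ 3600 s/hour = 7.78 hours.

t = 7.78 hours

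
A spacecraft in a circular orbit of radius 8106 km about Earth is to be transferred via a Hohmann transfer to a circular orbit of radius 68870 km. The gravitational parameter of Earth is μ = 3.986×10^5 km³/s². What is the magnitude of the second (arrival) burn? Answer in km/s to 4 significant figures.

Transfer-ellipse semi-major axis a_t = (r₁ + r₂)/2 = (8106 + 68870)/2 = 38488 km.
On the circular orbit at r = 68870 km, v_c = √(μ/r) = 2.406 km/s.
Transfer-orbit speed at the same r (vis-viva, a = a_t): v_t = √[μ(2/r − 1/a_t)] = 1.104 km/s.
Δv₂ = |v_t − v_c| = |1.104 − 2.406| = 1.302 km/s.

Δv₂ = 1.302 km/s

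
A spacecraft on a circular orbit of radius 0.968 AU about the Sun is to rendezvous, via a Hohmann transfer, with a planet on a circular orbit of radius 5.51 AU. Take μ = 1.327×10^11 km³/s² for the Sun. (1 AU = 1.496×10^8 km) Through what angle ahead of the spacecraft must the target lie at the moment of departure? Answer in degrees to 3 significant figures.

In km: r₁ = 0.968 × 1.496×10^8 = 1.448128×10^8 km; r₂ = 5.51 × 1.496×10^8 = 8.24296×10^8 km.
The Hohmann ellipse has a_t = (r₁ + r₂)/2 = 4.845544×10^8 km.
Transfer time t = π√(a_t³/μ) = 9.199×10^7 s.
The target's mean motion on its circular orbit is ω₂ = √(μ/r₂³) = 1.539×10^-8 rad/s.
Angle swept by the target during transfer: ω₂·t = 1.416 rad = 81.13°.
The spacecraft traverses 180° on the transfer ellipse, so the target must lead by 180° − 81.13° = 98.9°.

φ = 98.9°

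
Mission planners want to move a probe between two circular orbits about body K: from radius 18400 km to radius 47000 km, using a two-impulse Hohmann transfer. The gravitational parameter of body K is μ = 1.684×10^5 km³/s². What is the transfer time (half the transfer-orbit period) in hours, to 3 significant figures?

Semi-major axis of the transfer orbit: a_t = (18400 + 47000)/2 = 32700 km.
By Kepler's third law the transfer-orbit period is T = 2π√(a_t³/μ), so t = T/2 = 45270 s.
Converting: 45270 s ÷ 3600 s/hour = 12.6 hours.

t = 12.6 hours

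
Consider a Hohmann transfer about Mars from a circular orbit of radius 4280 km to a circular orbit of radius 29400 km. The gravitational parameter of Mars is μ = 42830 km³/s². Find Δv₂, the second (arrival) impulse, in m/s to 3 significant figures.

The Hohmann ellipse has a_t = (r₁ + r₂)/2 = 16840 km.
On the circular orbit at r = 29400 km, v_c = √(μ/r) = 1.207 km/s.
Transfer-orbit speed at the same r (vis-viva, a = a_t): v_t = √[μ(2/r − 1/a_t)] = 0.6085 km/s.
Δv₂ = |v_t − v_c| = |0.6085 − 1.207| = 0.5985 km/s.

Δv₂ = 598 m/s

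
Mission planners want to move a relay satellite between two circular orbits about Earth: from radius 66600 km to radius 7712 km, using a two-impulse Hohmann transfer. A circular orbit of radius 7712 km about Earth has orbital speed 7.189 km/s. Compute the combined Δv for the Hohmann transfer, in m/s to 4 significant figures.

From the circular-orbit relation v² = μ/r at r = 7712 km: μ = v²r = (7.189)² × 7712 = 3.98569×10^5 km³/s².
The Hohmann ellipse has a_t = (r₁ + r₂)/2 = 37156 km.
At r₁ the circular-orbit speed is v₁ = √(μ/r₁) = 2.4463 km/s.
On the transfer ellipse at r₁, vis-viva equation gives v_a = √[μ(2/r₁ − 1/a_t)] = 1.1145 km/s.
First burn Δv₁ = |v_a − v₁| = 1.332 km/s.
Circular speed at r₂: v₂ = √(μ/r₂) = 7.189 km/s.
Transfer-orbit speed at r₂: v_p = √[μ(2/r₂ − 1/a_t)] = 9.625 km/s.
Second burn Δv₂ = |v₂ − v_p| = 2.436 km/s.
Total Δv = Δv₁ + Δv₂ = 3.768 km/s.

Δv = 3768 m/s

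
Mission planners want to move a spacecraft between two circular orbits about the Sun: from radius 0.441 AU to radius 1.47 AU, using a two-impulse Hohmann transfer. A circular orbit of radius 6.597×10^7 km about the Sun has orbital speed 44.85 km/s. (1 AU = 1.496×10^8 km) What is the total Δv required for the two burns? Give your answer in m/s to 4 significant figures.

From the circular-orbit relation v² = μ/r at r = 6.597×10^7 km: μ = v²r = (44.85)² × 6.597×10^7 = 1.32700×10^11 km³/s².
In km: r₁ = 0.441 × 1.496×10^8 = 6.59736×10^7 km; r₂ = 1.47 × 1.496×10^8 = 2.19912×10^8 km.
Semi-major axis of the transfer orbit: a_t = (6.59736×10^7 + 2.19912×10^8)/2 = 1.429428×10^8 km.
Circular speed at r₁: v₁ = √(μ/r₁) = √(1.32700×10^11/6.59736×10^7) = 44.85 km/s.
On the transfer ellipse at r₁, vis-viva gives v_p = √[μ(2/r₁ − 1/a_t)] = 55.63 km/s.
First burn Δv₁ = |v_p − v₁| = 10.78 km/s.
Circular speed at r₂: v₂ = √(μ/r₂) = 24.5647 km/s.
Transfer-orbit speed at r₂: v_a = √[μ(2/r₂ − 1/a_t)] = 16.6884 km/s.
Second burn Δv₂ = |v₂ − v_a| = 7.876 km/s.
Total Δv = Δv₁ + Δv₂ = 18.66 km/s.

Δv = 18660 m/s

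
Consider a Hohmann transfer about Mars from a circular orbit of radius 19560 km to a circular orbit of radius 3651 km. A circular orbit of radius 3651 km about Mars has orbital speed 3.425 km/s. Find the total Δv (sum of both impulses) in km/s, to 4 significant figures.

From the circular-orbit relation v² = μ/r at r = 3651 km: μ = v²r = (3.425)² × 3651 = 42828.5 km³/s².
Transfer-ellipse semi-major axis a_t = (r₁ + r₂)/2 = (19560 + 3651)/2 = 11605.5 km.
At r₁ the circular-orbit speed is v₁ = √(μ/r₁) = 1.47973 km/s.
On the transfer ellipse at r₁, vis-viva gives v_a = √[μ(2/r₁ − 1/a_t)] = 0.829958 km/s.
First burn Δv₁ = |v_a − v₁| = 0.6498 km/s.
Circular speed at r₂: v₂ = √(μ/r₂) = 3.425 km/s.
Transfer-orbit speed at r₂: v_p = √[μ(2/r₂ − 1/a_t)] = 4.446 km/s.
Second burn Δv₂ = |v₂ − v_p| = 1.021 km/s.
Total Δv = Δv₁ + Δv₂ = 1.671 km/s.

Δv = 1.671 km/s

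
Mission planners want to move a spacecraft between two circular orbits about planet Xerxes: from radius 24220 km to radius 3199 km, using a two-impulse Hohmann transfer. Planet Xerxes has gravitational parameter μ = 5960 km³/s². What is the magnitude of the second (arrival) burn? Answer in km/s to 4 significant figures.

Transfer-ellipse semi-major axis a_t = (r₁ + r₂)/2 = (24220 + 3199)/2 = 13709.5 km.
On the circular orbit at r = 3199 km, v_c = √(μ/r) = 1.3649 km/s.
Vis-viva on the transfer ellipse at r = 3199 km gives v_t = √[μ(2/r − 1/a_t)] = 1.8142 km/s.
Δv₂ = |v_t − v_c| = |1.8142 − 1.3649| = 0.4493 km/s.

Δv₂ = 0.4493 km/s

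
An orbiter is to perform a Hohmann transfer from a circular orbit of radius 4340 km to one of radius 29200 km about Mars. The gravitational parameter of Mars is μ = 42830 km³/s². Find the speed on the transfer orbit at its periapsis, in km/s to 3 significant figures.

Transfer-ellipse semi-major axis a_t = (r₁ + r₂)/2 = (4340 + 29200)/2 = 16770 km.
The periapsis of the transfer ellipse is at r = 4340 km.
Vis-viva: v = √[μ(2/r − 1/a_t)] = √[42830 × (2/4340 − 1/16770)] = 4.145 km/s.

v = 4.15 km/s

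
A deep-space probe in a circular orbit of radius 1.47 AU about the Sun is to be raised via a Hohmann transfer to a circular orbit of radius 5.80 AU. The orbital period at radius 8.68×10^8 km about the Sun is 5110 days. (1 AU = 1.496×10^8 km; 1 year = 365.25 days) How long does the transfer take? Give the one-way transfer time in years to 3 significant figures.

t = 3.47 years

From Kepler's third law T² = 4π²r³/μ at r = 8.68×10^8 km, T = 5110 days = 5110 × 86400 s = 4.41504×10^8 s: μ = 4π²r³/T² = 1.32449×10^11 km³/s².
In km: r₁ = 1.47 × 1.496×10^8 = 2.19912×10^8 km; r₂ = 5.80 × 1.496×10^8 = 8.6768×10^8 km.
The Hohmann ellipse has a_t = (r₁ + r₂)/2 = 5.43796×10^8 km.
Transfer time t = π√(a_t³/μ) = π√((5.43796×10^8)³ / 1.32449×10^11) = 1.095×10^8 s.
Converting: 1.095×10^8 s ÷ 3.15576×10^7 s/year (365.25 × 86400) = 3.47 years.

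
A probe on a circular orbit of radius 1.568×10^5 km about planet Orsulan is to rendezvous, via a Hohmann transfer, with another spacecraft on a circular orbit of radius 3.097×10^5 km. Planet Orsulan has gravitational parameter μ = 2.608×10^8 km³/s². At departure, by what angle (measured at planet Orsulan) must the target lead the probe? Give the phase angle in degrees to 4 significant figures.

φ = 62.35°

Transfer-ellipse semi-major axis a_t = (r₁ + r₂)/2 = (1.568×10^5 + 3.097×10^5)/2 = 2.3325×10^5 km.
Transfer time t = π√(a_t³/μ) = 21914 s.
The target's mean motion on its circular orbit is ω₂ = √(μ/r₂³) = 9.3701×10^-5 rad/s.
Angle swept by the target during transfer: ω₂·t = 2.0534 rad = 117.65°.
Arrival is 180° from departure on the ellipse, so φ = 180° − 117.65° = 62.35°.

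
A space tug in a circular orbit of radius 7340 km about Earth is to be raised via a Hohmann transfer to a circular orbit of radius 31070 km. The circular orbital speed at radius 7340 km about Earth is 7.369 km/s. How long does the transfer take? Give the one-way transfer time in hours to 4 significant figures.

t = 3.679 hours

From the circular-orbit relation v² = μ/r at r = 7340 km: μ = v²r = (7.369)² × 7340 = 3.98578×10^5 km³/s².
Semi-major axis of the transfer orbit: a_t = (7340 + 31070)/2 = 19205 km.
Transfer time t = π√(a_t³/μ) = π√((19205)³ / 3.98578×10^5) = 13244 s.
Converting: 13244 s ÷ 3600 s/hour = 3.679 hours.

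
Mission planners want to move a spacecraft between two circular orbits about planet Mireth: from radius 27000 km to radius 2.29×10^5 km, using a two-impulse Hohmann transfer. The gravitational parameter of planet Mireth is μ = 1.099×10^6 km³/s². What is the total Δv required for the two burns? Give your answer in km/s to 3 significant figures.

Δv = 3.34 km/s

The Hohmann ellipse has a_t = (r₁ + r₂)/2 = 1.280×10^5 km.
Circular speed at r₁: v₁ = √(μ/r₁) = √(1.099×10^6/27000) = 6.3799 km/s.
Transfer-orbit speed at r₁ (vis-viva equation): v_p = √[μ(2/r₁ − 1/a_t)] = 8.5335 km/s.
First burn Δv₁ = |v_p − v₁| = 2.1536 km/s.
At r₂, v₂ = √(μ/r₂) = 2.1907 km/s.
Transfer-orbit speed at r₂: v_a = √[μ(2/r₂ − 1/a_t)] = 1.0061 km/s.
Second burn Δv₂ = |v₂ − v_a| = 1.1846 km/s.
Total Δv = Δv₁ + Δv₂ = 3.338 km/s.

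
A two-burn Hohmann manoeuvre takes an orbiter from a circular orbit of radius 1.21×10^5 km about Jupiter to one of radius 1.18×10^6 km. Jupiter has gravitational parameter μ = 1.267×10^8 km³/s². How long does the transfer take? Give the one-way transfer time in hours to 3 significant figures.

Transfer-ellipse semi-major axis a_t = (r₁ + r₂)/2 = (1.210×10^5 + 1.180×10^6)/2 = 6.505×10^5 km.
Transfer time t = π√(a_t³/μ) = π√((6.505×10^5)³ / 1.267×10^8) = 1.464×10^5 s.
Converting: 1.464×10^5 s ÷ 3600 s/hour = 40.7 hours.

t = 40.7 hours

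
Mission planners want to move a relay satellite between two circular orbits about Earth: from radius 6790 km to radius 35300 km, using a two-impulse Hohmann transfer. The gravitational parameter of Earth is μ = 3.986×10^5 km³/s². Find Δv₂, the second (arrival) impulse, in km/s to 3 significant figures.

Semi-major axis of the transfer orbit: a_t = (6790 + 35300)/2 = 21045 km.
Circular speed at r = 35300 km: v_c = √(μ/r) = 3.3603 km/s.
Vis-viva on the transfer ellipse at r = 35300 km gives v_t = √[μ(2/r − 1/a_t)] = 1.9087 km/s.
Δv₂ = |v_t − v_c| = |1.9087 − 3.3603| = 1.452 km/s.

Δv₂ = 1.45 km/s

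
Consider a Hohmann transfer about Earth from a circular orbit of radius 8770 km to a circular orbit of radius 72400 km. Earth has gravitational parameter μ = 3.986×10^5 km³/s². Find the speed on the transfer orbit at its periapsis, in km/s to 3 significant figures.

v = 9.00 km/s

Semi-major axis of the transfer orbit: a_t = (8770 + 72400)/2 = 40585 km.
The periapsis of the transfer ellipse is at r = 8770 km.
Applying v² = μ(2/r − 1/a_t): v = 9.004 km/s.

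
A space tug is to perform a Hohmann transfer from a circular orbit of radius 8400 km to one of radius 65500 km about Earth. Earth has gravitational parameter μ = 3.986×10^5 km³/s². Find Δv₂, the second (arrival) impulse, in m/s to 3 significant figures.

The Hohmann ellipse has a_t = (r₁ + r₂)/2 = 36950 km.
Circular speed at r = 65500 km: v_c = √(μ/r) = 2.467 km/s.
Vis-viva on the transfer ellipse at r = 65500 km gives v_t = √[μ(2/r − 1/a_t)] = 1.176 km/s.
Δv₂ = |v_t − v_c| = |1.176 − 2.467| = 1.291 km/s.

Δv₂ = 1290 m/s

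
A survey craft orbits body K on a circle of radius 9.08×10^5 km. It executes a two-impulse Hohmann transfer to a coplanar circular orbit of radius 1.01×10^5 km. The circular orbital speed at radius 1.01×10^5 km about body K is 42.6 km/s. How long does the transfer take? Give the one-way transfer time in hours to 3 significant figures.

t = 23.1 hours

From the circular-orbit relation v² = μ/r at r = 1.01×10^5 km: μ = v²r = (42.6)² × 1.01×10^5 = 1.83291×10^8 km³/s².
The Hohmann ellipse has a_t = (r₁ + r₂)/2 = 5.045×10^5 km.
Transfer time t = π√(a_t³/μ) = π√((5.045×10^5)³ / 1.83291×10^8) = 83150 s.
Converting: 83150 s ÷ 3600 s/hour = 23.1 hours.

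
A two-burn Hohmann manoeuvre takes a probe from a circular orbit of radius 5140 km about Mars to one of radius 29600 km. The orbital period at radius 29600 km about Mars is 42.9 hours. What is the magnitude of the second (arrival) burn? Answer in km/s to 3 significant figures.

From Kepler's third law T² = 4π²r³/μ at r = 29600 km, T = 42.9 hours = 42.9 × 3600 s = 1.5444×10^5 s: μ = 4π²r³/T² = 42925.5 km³/s².
Transfer-ellipse semi-major axis a_t = (r₁ + r₂)/2 = (5140 + 29600)/2 = 17370 km.
On the circular orbit at r = 29600 km, v_c = √(μ/r) = 1.20424 km/s.
Transfer-orbit speed at the same r (vis-viva, a = a_t): v_t = √[μ(2/r − 1/a_t)] = 0.655079 km/s.
Δv₂ = |v_t − v_c| = |0.655079 − 1.20424| = 0.5492 km/s.

Δv₂ = 0.549 km/s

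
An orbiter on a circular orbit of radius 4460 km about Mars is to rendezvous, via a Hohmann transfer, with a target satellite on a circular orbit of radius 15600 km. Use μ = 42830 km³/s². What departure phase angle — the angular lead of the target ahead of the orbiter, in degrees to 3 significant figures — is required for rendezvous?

φ = 87.2°

The Hohmann ellipse has a_t = (r₁ + r₂)/2 = 10030 km.
The half-period of the transfer ellipse is t = π√(a_t³/μ) = 15248.5 s.
The target's mean motion on its circular orbit is ω₂ = √(μ/r₂³) = 1.06215×10^-4 rad/s.
Angle swept by the target during transfer: ω₂·t = 1.6196 rad = 92.80°.
The orbiter traverses 180° on the transfer ellipse, so the target must lead by 180° − 92.80° = 87.2°.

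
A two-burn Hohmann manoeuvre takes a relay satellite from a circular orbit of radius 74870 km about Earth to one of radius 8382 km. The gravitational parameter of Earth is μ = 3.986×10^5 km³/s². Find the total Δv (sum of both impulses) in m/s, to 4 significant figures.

Δv = 3624 m/s

Transfer-ellipse semi-major axis a_t = (r₁ + r₂)/2 = (74870 + 8382)/2 = 41626 km.
At r₁ the circular-orbit speed is v₁ = √(μ/r₁) = 2.307 km/s.
Transfer-orbit speed at r₁ (v² = μ(2/r − 1/a)): v_a = √[μ(2/r₁ − 1/a_t)] = 1.035 km/s.
First burn Δv₁ = |v_a − v₁| = 1.272 km/s.
Circular speed at r₂: v₂ = √(μ/r₂) = 6.896 km/s.
Transfer-orbit speed at r₂: v_p = √[μ(2/r₂ − 1/a_t)] = 9.248 km/s.
Second burn Δv₂ = |v₂ − v_p| = 2.352 km/s.
Δv = Δv₁ + Δv₂ = 1.272 + 2.352 = 3.624 km/s.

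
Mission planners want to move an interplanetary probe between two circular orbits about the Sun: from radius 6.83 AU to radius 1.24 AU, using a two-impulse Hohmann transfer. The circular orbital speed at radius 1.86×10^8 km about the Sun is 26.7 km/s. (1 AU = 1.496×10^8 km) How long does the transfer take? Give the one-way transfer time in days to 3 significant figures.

From the circular-orbit relation v² = μ/r at r = 1.86×10^8 km: μ = v²r = (26.7)² × 1.86×10^8 = 1.32598×10^11 km³/s².
In km: r₁ = 6.83 × 1.496×10^8 = 1.021768×10^9 km; r₂ = 1.24 × 1.496×10^8 = 1.85504×10^8 km.
The Hohmann ellipse has a_t = (r₁ + r₂)/2 = 6.03636×10^8 km.
By Kepler's third law the transfer-orbit period is T = 2π√(a_t³/μ), so t = T/2 = 1.280×10^8 s.
Converting: 1.280×10^8 s ÷ 86400 s/day = 1480 days.

t = 1480 days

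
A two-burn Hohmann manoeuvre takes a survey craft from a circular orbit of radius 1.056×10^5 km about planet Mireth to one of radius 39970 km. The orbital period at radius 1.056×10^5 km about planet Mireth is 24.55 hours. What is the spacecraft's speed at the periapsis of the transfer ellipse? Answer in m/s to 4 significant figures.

v = 14700 m/s

From Kepler's third law T² = 4π²r³/μ at r = 1.056×10^5 km, T = 24.55 hours = 24.55 × 3600 s = 88380 s: μ = 4π²r³/T² = 5.95173×10^6 km³/s².
Semi-major axis of the transfer orbit: a_t = (1.056×10^5 + 39970)/2 = 72785 km.
At periapsis, r = 39970 km.
Applying v² = μ(2/r − 1/a_t): v = 14.70 km/s.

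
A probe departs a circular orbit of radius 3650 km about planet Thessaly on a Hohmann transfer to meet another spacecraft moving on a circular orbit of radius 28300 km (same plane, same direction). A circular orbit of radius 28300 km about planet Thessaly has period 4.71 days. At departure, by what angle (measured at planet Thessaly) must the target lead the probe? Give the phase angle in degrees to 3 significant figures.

φ = 104°

From Kepler's third law T² = 4π²r³/μ at r = 28300 km, T = 4.71 days = 4.71 × 86400 s = 4.06944×10^5 s: μ = 4π²r³/T² = 5403.18 km³/s².
Transfer-ellipse semi-major axis a_t = (r₁ + r₂)/2 = (3650 + 28300)/2 = 15975 km.
The half-period of the transfer ellipse is t = π√(a_t³/μ) = 86295 s.
Target angular speed ω₂ = √(μ/r₂³) = 1.5440×10^-5 rad/s.
Angle swept by the target during transfer: ω₂·t = 1.3324 rad = 76.34°.
Arrival is 180° from departure on the ellipse, so φ = 180° − 76.34° = 104°.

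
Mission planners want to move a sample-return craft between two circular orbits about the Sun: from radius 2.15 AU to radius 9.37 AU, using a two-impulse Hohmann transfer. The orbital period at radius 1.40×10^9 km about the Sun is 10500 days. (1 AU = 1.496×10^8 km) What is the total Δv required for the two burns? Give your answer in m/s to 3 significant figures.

From Kepler's third law T² = 4π²r³/μ at r = 1.40×10^9 km, T = 10500 days = 10500 × 86400 s = 9.072×10^8 s: μ = 4π²r³/T² = 1.31625×10^11 km³/s².
In km: r₁ = 2.15 × 1.496×10^8 = 3.2164×10^8 km; r₂ = 9.37 × 1.496×10^8 = 1.401752×10^9 km.
The Hohmann ellipse has a_t = (r₁ + r₂)/2 = 8.61696×10^8 km.
At r₁ the circular-orbit speed is v₁ = √(μ/r₁) = 20.229 km/s.
On the transfer ellipse at r₁, vis-viva equation gives v_p = √[μ(2/r₁ − 1/a_t)] = 25.801 km/s.
First burn Δv₁ = |v_p − v₁| = 5.572 km/s.
Circular speed at r₂: v₂ = √(μ/r₂) = 9.690 km/s.
Transfer-orbit speed at r₂: v_a = √[μ(2/r₂ − 1/a_t)] = 5.920 km/s.
Second burn Δv₂ = |v₂ − v_a| = 3.770 km/s.
Total Δv = Δv₁ + Δv₂ = 9.342 km/s.

Δv = 9340 m/s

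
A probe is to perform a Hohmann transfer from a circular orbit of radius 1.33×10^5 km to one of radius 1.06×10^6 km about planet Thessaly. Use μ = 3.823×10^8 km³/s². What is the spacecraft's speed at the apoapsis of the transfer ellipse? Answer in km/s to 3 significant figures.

v = 8.97 km/s

The Hohmann ellipse has a_t = (r₁ + r₂)/2 = 5.965×10^5 km.
The apoapsis of the transfer ellipse is at r = 1.060×10^6 km.
From the vis-viva equation, v = √[μ(2/r − 1/a_t)] = 8.967 km/s.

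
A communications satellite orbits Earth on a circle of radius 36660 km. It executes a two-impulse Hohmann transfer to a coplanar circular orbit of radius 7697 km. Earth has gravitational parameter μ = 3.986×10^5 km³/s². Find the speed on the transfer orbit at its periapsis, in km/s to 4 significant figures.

v = 9.252 km/s

The Hohmann ellipse has a_t = (r₁ + r₂)/2 = 22178.5 km.
At periapsis, r = 7697 km.
From the vis-viva equation, v = √[μ(2/r − 1/a_t)] = 9.252 km/s.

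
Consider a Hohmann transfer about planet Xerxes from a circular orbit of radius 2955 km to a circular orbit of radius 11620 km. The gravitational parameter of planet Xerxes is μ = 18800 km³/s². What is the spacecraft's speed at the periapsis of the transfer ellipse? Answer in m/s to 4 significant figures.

Semi-major axis of the transfer orbit: a_t = (2955 + 11620)/2 = 7287.5 km.
The periapsis of the transfer ellipse is at r = 2955 km.
Applying v² = μ(2/r − 1/a_t): v = 3.185 km/s.

v = 3185 m/s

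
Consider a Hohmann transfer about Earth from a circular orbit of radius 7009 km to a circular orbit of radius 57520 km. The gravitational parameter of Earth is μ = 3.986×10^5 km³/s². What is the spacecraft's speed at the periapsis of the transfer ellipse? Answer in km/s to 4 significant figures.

v = 10.07 km/s

The Hohmann ellipse has a_t = (r₁ + r₂)/2 = 32264.5 km.
The periapsis of the transfer ellipse is at r = 7009 km.
Vis-viva: v = √[μ(2/r − 1/a_t)] = √[3.986×10^5 × (2/7009 − 1/32264.5)] = 10.07 km/s.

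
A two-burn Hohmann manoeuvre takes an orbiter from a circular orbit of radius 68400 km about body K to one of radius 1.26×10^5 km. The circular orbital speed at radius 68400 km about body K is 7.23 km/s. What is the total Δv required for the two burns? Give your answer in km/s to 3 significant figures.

From the circular-orbit relation v² = μ/r at r = 68400 km: μ = v²r = (7.23)² × 68400 = 3.57547×10^6 km³/s².
The Hohmann ellipse has a_t = (r₁ + r₂)/2 = 97200 km.
At r₁ the circular-orbit speed is v₁ = √(μ/r₁) = 7.230 km/s.
Transfer-orbit speed at r₁ (v² = μ(2/r − 1/a)): v_p = √[μ(2/r₁ − 1/a_t)] = 8.232 km/s.
First burn Δv₁ = |v_p − v₁| = 1.002 km/s.
At r₂, v₂ = √(μ/r₂) = 5.32698 km/s.
Transfer-orbit speed at r₂: v_a = √[μ(2/r₂ − 1/a_t)] = 4.46865 km/s.
Second burn Δv₂ = |v₂ − v_a| = 0.8583 km/s.
Total Δv = Δv₁ + Δv₂ = 1.860 km/s.

Δv = 1.86 km/s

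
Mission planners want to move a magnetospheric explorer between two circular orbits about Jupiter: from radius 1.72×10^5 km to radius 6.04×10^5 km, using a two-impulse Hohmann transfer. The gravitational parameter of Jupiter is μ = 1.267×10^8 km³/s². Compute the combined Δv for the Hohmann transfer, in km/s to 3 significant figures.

The Hohmann ellipse has a_t = (r₁ + r₂)/2 = 3.880×10^5 km.
Circular speed at r₁: v₁ = √(μ/r₁) = √(1.267×10^8/1.720×10^5) = 27.141 km/s.
Transfer-orbit speed at r₁ (vis-viva equation): v_p = √[μ(2/r₁ − 1/a_t)] = 33.863 km/s.
First burn Δv₁ = |v_p − v₁| = 6.722 km/s.
Circular speed at r₂: v₂ = √(μ/r₂) = 14.483 km/s.
Transfer-orbit speed at r₂: v_a = √[μ(2/r₂ − 1/a_t)] = 9.6431 km/s.
Second burn Δv₂ = |v₂ − v_a| = 4.840 km/s.
Total Δv = Δv₁ + Δv₂ = 11.56 km/s.

Δv = 11.6 km/s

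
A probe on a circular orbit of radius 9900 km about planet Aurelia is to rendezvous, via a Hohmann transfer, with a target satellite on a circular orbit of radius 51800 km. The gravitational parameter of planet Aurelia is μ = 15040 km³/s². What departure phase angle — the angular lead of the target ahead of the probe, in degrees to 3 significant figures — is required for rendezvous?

The Hohmann ellipse has a_t = (r₁ + r₂)/2 = 30850 km.
Transfer time t = π√(a_t³/μ) = 1.3881×10^5 s.
The target's mean motion on its circular orbit is ω₂ = √(μ/r₂³) = 1.0402×10^-5 rad/s.
Angle swept by the target during transfer: ω₂·t = 1.4439 rad = 82.73°.
The probe traverses 180° on the transfer ellipse, so the target must lead by 180° − 82.73° = 97.3°.

φ = 97.3°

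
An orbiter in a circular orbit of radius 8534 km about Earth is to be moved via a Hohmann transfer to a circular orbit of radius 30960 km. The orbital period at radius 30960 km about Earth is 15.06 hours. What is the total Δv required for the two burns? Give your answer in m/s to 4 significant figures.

Δv = 2952 m/s

From Kepler's third law T² = 4π²r³/μ at r = 30960 km, T = 15.06 hours = 15.06 × 3600 s = 54216 s: μ = 4π²r³/T² = 3.98573×10^5 km³/s².
Semi-major axis of the transfer orbit: a_t = (8534 + 30960)/2 = 19747 km.
Circular speed at r₁: v₁ = √(μ/r₁) = √(3.98573×10^5/8534) = 6.834 km/s.
Transfer-orbit speed at r₁ (vis-viva): v_p = √[μ(2/r₁ − 1/a_t)] = 8.557 km/s.
First burn Δv₁ = |v_p − v₁| = 1.723 km/s.
At r₂, v₂ = √(μ/r₂) = 3.588 km/s.
Transfer-orbit speed at r₂: v_a = √[μ(2/r₂ − 1/a_t)] = 2.359 km/s.
Second burn Δv₂ = |v₂ − v_a| = 1.229 km/s.
Δv = Δv₁ + Δv₂ = 1.723 + 1.229 = 2.952 km/s.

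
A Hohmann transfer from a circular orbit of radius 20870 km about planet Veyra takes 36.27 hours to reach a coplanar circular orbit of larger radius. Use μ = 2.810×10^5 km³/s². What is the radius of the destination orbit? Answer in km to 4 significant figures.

r₂ = 1.363×10^5 km

Transfer time t = 36.27 hours = 1.30572×10^5 s, and t = π√(a_t³/μ).
So a_t = (μ t²/π²)^(1/3) = (2.810×10^5 × (1.30572×10^5)² / π²)^(1/3) = 78590 km.
Since a_t = (r₁ + r₂)/2, r₂ = 2a_t − r₁ = 2×78590 − 20870 = 1.3631×10^5 km.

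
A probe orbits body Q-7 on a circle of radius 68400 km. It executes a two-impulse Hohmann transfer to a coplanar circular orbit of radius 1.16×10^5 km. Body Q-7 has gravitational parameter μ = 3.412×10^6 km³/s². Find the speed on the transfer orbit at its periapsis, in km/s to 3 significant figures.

v = 7.92 km/s

The Hohmann ellipse has a_t = (r₁ + r₂)/2 = 92200 km.
The periapsis of the transfer ellipse is at r = 68400 km.
Applying v² = μ(2/r − 1/a_t): v = 7.922 km/s.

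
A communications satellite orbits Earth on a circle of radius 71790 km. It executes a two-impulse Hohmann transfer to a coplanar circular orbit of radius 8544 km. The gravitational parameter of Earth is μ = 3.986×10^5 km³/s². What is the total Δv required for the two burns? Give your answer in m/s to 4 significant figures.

Δv = 3571 m/s

Transfer-ellipse semi-major axis a_t = (r₁ + r₂)/2 = (71790 + 8544)/2 = 40167 km.
Circular speed at r₁: v₁ = √(μ/r₁) = √(3.986×10^5/71790) = 2.35633 km/s.
Transfer-orbit speed at r₁ (vis-viva equation): v_a = √[μ(2/r₁ − 1/a_t)] = 1.08676 km/s.
First burn Δv₁ = |v_a − v₁| = 1.270 km/s.
At r₂, v₂ = √(μ/r₂) = 6.830 km/s.
Transfer-orbit speed at r₂: v_p = √[μ(2/r₂ − 1/a_t)] = 9.131 km/s.
Second burn Δv₂ = |v₂ − v_p| = 2.301 km/s.
Δv = Δv₁ + Δv₂ = 1.270 + 2.301 = 3.571 km/s.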